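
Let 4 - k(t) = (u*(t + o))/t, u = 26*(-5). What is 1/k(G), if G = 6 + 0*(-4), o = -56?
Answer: -3/3238 ≈ -0.00092650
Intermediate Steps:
u = -130
G = 6 (G = 6 + 0 = 6)
k(t) = 4 - (7280 - 130*t)/t (k(t) = 4 - (-130*(t - 56))/t = 4 - (-130*(-56 + t))/t = 4 - (7280 - 130*t)/t)
1/k(G) = 1/(134 - 7280/6) = 1/(134 - 7280*1/6) = 1/(134 - 3640/3) = 1/(-3238/3) = -3/3238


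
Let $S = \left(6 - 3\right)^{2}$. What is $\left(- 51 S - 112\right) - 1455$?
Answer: $-2026$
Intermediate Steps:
$S = 9$ ($S = 3^{2} = 9$)
$\left(- 51 S - 112\right) - 1455 = \left(\left(-51\right) 9 - 112\right) - 1455 = \left(-459 - 112\right) - 1455 = -571 - 1455 = -2026$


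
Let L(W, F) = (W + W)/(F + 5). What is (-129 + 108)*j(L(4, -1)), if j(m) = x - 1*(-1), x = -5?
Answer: 84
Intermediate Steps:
L(W, F) = 2*W/(5 + F) (L(W, F) = (2*W)/(5 + F) = 2*W/(5 + F))
j(m) = -4 (j(m) = -5 - 1*(-1) = -5 + 1 = -4)
(-129 + 108)*j(L(4, -1)) = (-129 + 108)*(-4) = -21*(-4) = 84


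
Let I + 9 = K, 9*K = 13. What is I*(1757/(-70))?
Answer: 8534/45 ≈ 189.64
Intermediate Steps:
K = 13/9 (K = (1/9)*13 = 13/9 ≈ 1.4444)
I = -68/9 (I = -9 + 13/9 = -68/9 ≈ -7.5556)
I*(1757/(-70)) = -119476/(9*(-70)) = -119476*(-1)/(9*70) = -68/9*(-251/10) = 8534/45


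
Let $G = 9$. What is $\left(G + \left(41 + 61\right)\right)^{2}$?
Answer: $12321$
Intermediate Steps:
$\left(G + \left(41 + 61\right)\right)^{2} = \left(9 + \left(41 + 61\right)\right)^{2} = \left(9 + 102\right)^{2} = 111^{2} = 12321$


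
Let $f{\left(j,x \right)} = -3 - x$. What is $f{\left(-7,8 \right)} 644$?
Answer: $-7084$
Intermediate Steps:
$f{\left(-7,8 \right)} 644 = \left(-3 - 8\right) 644 = \left(-11\right) 644 = -7084$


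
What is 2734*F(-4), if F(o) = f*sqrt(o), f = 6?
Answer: 32808*I ≈ 32808.0*I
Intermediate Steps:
F(o) = 6*sqrt(o)
2734*F(-4) = 2734*(6*sqrt(-4)) = 2734*(6*(2*I)) = 2734*(12*I) = 32808*I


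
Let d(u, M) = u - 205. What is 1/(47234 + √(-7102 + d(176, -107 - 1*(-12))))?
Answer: 47234/2231057887 - I*√7131/2231057887 ≈ 2.1171e-5 - 3.785e-8*I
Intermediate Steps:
d(u, M) = -205 + u
1/(47234 + √(-7102 + d(176, -107 - 1*(-12)))) = 1/(47234 + √(-7102 + (-205 + 176))) = 1/(47234 + √(-7102 - 29)) = 1/(47234 + √(-7131)) = 1/(47234 + I*√7131)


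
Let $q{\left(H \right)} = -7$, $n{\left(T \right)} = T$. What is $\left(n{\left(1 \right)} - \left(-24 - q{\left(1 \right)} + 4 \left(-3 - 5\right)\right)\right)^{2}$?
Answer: $2500$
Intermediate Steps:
$\left(n{\left(1 \right)} - \left(-24 - q{\left(1 \right)} + 4 \left(-3 - 5\right)\right)\right)^{2} = \left(1 + \left(\left(\left(-80 - 7\right) - 4 \left(-3 - 5\right)\right) + 104\right)\right)^{2} = \left(1 + \left(\left(-87 - -32\right) + 104\right)\right)^{2} = \left(1 + \left(\left(-87 + 32\right) + 104\right)\right)^{2} = \left(1 + \left(-55 + 104\right)\right)^{2} = \left(1 + 49\right)^{2} = 50^{2} = 2500$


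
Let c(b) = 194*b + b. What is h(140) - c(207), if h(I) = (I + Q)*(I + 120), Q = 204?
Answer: 49075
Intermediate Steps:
c(b) = 195*b
h(I) = (120 + I)*(204 + I) (h(I) = (I + 204)*(I + 120) = (204 + I)*(120 + I) = (120 + I)*(204 + I))
h(140) - c(207) = (24480 + 140² + 324*140) - 195*207 = (24480 + 19600 + 45360) - 1*40365 = 89440 - 40365 = 49075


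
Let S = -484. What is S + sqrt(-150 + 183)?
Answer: -484 + sqrt(33) ≈ -478.26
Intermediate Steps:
S + sqrt(-150 + 183) = -484 + sqrt(-150 + 183) = -484 + sqrt(33)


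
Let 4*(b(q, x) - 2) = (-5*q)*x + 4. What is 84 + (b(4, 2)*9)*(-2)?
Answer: 210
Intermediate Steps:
b(q, x) = 3 - 5*q*x/4 (b(q, x) = 2 + ((-5*q)*x + 4)/4 = 2 + (-5*q*x + 4)/4 = 2 + (4 - 5*q*x)/4 = 2 + (1 - 5*q*x/4) = 3 - 5*q*x/4)
84 + (b(4, 2)*9)*(-2) = 84 + ((3 - 5/4*4*2)*9)*(-2) = 84 + ((3 - 10)*9)*(-2) = 84 - 7*9*(-2) = 84 - 63*(-2) = 84 + 126 = 210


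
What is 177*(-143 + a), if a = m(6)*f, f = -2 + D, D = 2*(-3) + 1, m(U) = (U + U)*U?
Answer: -114519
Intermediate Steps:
m(U) = 2*U**2 (m(U) = (2*U)*U = 2*U**2)
D = -5 (D = -6 + 1 = -5)
f = -7 (f = -2 - 5 = -7)
a = -504 (a = (2*6**2)*(-7) = (2*36)*(-7) = 72*(-7) = -504)
177*(-143 + a) = 177*(-143 - 504) = 177*(-647) = -114519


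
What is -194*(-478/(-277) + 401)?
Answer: -21641670/277 ≈ -78129.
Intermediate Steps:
-194*(-478/(-277) + 401) = -194*(-478*(-1/277) + 401) = -194*(478/277 + 401) = -194*111555/277 = -21641670/277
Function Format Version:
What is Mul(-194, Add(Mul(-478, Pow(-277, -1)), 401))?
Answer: Rational(-21641670, 277) ≈ -78129.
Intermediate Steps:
Mul(-194, Add(Mul(-478, Pow(-277, -1)), 401)) = Mul(-194, Add(Mul(-478, Rational(-1, 277)), 401)) = Mul(-194, Add(Rational(478, 277), 401)) = Mul(-194, Rational(111555, 277)) = Rational(-21641670, 277)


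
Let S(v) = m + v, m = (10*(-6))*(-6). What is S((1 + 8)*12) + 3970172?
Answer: 3970640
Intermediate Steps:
m = 360 (m = -60*(-6) = 360)
S(v) = 360 + v
S((1 + 8)*12) + 3970172 = (360 + (1 + 8)*12) + 3970172 = (360 + 9*12) + 3970172 = (360 + 108) + 3970172 = 468 + 3970172 = 3970640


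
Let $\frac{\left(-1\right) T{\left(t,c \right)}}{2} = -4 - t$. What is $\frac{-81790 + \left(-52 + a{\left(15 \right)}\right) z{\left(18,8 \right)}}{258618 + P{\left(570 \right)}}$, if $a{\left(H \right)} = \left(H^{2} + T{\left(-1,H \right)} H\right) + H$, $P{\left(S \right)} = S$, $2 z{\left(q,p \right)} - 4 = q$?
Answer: $- \frac{6561}{21599} \approx -0.30376$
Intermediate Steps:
$T{\left(t,c \right)} = 8 + 2 t$ ($T{\left(t,c \right)} = - 2 \left(-4 - t\right) = 8 + 2 t$)
$z{\left(q,p \right)} = 2 + \frac{q}{2}$
$a{\left(H \right)} = H^{2} + 7 H$ ($a{\left(H \right)} = \left(H^{2} + \left(8 + 2 \left(-1\right)\right) H\right) + H = \left(H^{2} + \left(8 - 2\right) H\right) + H = \left(H^{2} + 6 H\right) + H = H^{2} + 7 H$)
$\frac{-81790 + \left(-52 + a{\left(15 \right)}\right) z{\left(18,8 \right)}}{258618 + P{\left(570 \right)}} = \frac{-81790 + \left(-52 + 15 \left(7 + 15\right)\right) \left(2 + \frac{1}{2} \cdot 18\right)}{258618 + 570} = \frac{-81790 + \left(-52 + 15 \cdot 22\right) \left(2 + 9\right)}{259188} = \left(-81790 + \left(-52 + 330\right) 11\right) \frac{1}{259188} = \left(-81790 + 278 \cdot 11\right) \frac{1}{259188} = \left(-81790 + 3058\right) \frac{1}{259188} = \left(-78732\right) \frac{1}{259188} = - \frac{6561}{21599}$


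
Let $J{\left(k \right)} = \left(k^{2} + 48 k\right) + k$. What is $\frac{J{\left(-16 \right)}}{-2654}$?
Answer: $\frac{264}{1327} \approx 0.19895$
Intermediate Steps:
$J{\left(k \right)} = k^{2} + 49 k$
$\frac{J{\left(-16 \right)}}{-2654} = \frac{\left(-16\right) \left(49 - 16\right)}{-2654} = \left(-16\right) 33 \left(- \frac{1}{2654}\right) = \left(-528\right) \left(- \frac{1}{2654}\right) = \frac{264}{1327}$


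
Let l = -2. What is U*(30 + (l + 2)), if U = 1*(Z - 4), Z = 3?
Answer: -30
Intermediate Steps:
U = -1 (U = 1*(3 - 4) = 1*(-1) = -1)
U*(30 + (l + 2)) = -(30 + (-2 + 2)) = -(30 + 0) = -1*30 = -30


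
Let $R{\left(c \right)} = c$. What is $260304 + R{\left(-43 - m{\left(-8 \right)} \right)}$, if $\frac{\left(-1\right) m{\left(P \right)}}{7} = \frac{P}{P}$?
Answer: $260268$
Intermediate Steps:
$m{\left(P \right)} = -7$ ($m{\left(P \right)} = - 7 \frac{P}{P} = \left(-7\right) 1 = -7$)
$260304 + R{\left(-43 - m{\left(-8 \right)} \right)} = 260304 - 36 = 260268$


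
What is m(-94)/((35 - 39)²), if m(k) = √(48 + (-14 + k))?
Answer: I*√15/8 ≈ 0.48412*I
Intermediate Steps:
m(k) = √(34 + k)
m(-94)/((35 - 39)²) = √(34 - 94)/((35 - 39)²) = √(-60)/((-4)²) = (2*I*√15)/16 = (2*I*√15)*(1/16) = I*√15/8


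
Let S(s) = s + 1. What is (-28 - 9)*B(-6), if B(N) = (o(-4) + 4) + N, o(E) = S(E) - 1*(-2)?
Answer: 111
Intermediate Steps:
S(s) = 1 + s
o(E) = 3 + E (o(E) = (1 + E) - 1*(-2) = (1 + E) + 2 = 3 + E)
B(N) = 3 + N (B(N) = ((3 - 4) + 4) + N = (-1 + 4) + N = 3 + N)
(-28 - 9)*B(-6) = (-28 - 9)*(3 - 6) = -37*(-3) = 111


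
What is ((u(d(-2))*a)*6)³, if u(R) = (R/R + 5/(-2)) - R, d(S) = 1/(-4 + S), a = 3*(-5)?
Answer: 1728000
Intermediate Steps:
a = -15
u(R) = -3/2 - R (u(R) = (1 + 5*(-½)) - R = (1 - 5/2) - R = -3/2 - R)
((u(d(-2))*a)*6)³ = (((-3/2 - 1/(-4 - 2))*(-15))*6)³ = (((-3/2 - 1/(-6))*(-15))*6)³ = (((-3/2 - 1*(-⅙))*(-15))*6)³ = (((-3/2 + ⅙)*(-15))*6)³ = (-4/3*(-15)*6)³ = (20*6)³ = 120³ = 1728000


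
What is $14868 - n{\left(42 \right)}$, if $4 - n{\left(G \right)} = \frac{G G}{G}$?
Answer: $14906$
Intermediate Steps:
$n{\left(G \right)} = 4 - G$ ($n{\left(G \right)} = 4 - \frac{G G}{G} = 4 - \frac{G^{2}}{G} = 4 - G$)
$14868 - n{\left(42 \right)} = 14868 - \left(4 - 42\right) = 14868 - -38 = 14868 + 38 = 14906$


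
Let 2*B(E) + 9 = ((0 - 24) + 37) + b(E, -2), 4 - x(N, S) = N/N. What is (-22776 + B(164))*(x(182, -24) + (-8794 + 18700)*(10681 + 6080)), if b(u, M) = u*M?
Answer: -3808498649922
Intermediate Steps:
b(u, M) = M*u
x(N, S) = 3 (x(N, S) = 4 - N/N = 4 - 1*1 = 4 - 1 = 3)
B(E) = 2 - E (B(E) = -9/2 + (((0 - 24) + 37) - 2*E)/2 = -9/2 + ((-24 + 37) - 2*E)/2 = -9/2 + (13 - 2*E)/2 = -9/2 + (13/2 - E) = 2 - E)
(-22776 + B(164))*(x(182, -24) + (-8794 + 18700)*(10681 + 6080)) = (-22776 + (2 - 1*164))*(3 + (-8794 + 18700)*(10681 + 6080)) = (-22776 + (2 - 164))*(3 + 9906*16761) = (-22776 - 162)*(3 + 166034466) = -22938*166034469 = -3808498649922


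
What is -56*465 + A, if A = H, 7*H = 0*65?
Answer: -26040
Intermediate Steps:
H = 0 (H = (0*65)/7 = (⅐)*0 = 0)
A = 0
-56*465 + A = -56*465 + 0 = -26040 + 0 = -26040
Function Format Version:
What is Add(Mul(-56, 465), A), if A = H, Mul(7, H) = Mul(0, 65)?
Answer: -26040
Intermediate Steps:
H = 0 (H = Mul(Rational(1, 7), Mul(0, 65)) = Mul(Rational(1, 7), 0) = 0)
A = 0
Add(Mul(-56, 465), A) = Add(Mul(-56, 465), 0) = Add(-26040, 0) = -26040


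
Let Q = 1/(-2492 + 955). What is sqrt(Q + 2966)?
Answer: sqrt(7006784917)/1537 ≈ 54.461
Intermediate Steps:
Q = -1/1537 (Q = 1/(-1537) = -1/1537 ≈ -0.00065062)
sqrt(Q + 2966) = sqrt(-1/1537 + 2966) = sqrt(4558741/1537) = sqrt(7006784917)/1537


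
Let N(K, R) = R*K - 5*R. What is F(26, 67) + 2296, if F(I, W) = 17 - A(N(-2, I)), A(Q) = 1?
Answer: 2312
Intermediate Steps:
N(K, R) = -5*R + K*R (N(K, R) = K*R - 5*R = -5*R + K*R)
F(I, W) = 16 (F(I, W) = 17 - 1*1 = 17 - 1 = 16)
F(26, 67) + 2296 = 16 + 2296 = 2312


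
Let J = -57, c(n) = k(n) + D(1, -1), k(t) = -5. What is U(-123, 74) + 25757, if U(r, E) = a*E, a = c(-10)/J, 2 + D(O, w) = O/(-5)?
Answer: 2447803/95 ≈ 25766.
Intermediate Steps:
D(O, w) = -2 - O/5 (D(O, w) = -2 + O/(-5) = -2 + O*(-⅕) = -2 - O/5)
c(n) = -36/5 (c(n) = -5 + (-2 - ⅕*1) = -5 + (-2 - ⅕) = -5 - 11/5 = -36/5)
a = 12/95 (a = -36/5/(-57) = -36/5*(-1/57) = 12/95 ≈ 0.12632)
U(r, E) = 12*E/95
U(-123, 74) + 25757 = (12/95)*74 + 25757 = 888/95 + 25757 = 2447803/95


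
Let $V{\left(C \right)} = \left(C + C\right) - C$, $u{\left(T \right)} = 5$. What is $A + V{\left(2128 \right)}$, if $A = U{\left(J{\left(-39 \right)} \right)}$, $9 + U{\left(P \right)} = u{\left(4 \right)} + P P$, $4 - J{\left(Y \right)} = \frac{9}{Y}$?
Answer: $\frac{361981}{169} \approx 2141.9$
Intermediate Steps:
$V{\left(C \right)} = C$ ($V{\left(C \right)} = 2 C - C = C$)
$J{\left(Y \right)} = 4 - \frac{9}{Y}$
$U{\left(P \right)} = -4 + P^{2}$ ($U{\left(P \right)} = -9 + \left(5 + P P\right) = -9 + \left(5 + P^{2}\right) = -4 + P^{2}$)
$A = \frac{2349}{169}$ ($A = -4 + \left(4 - \frac{9}{-39}\right)^{2} = -4 + \left(4 - - \frac{3}{13}\right)^{2} = -4 + \left(4 + \frac{3}{13}\right)^{2} = -4 + \left(\frac{55}{13}\right)^{2} = -4 + \frac{3025}{169} = \frac{2349}{169} \approx 13.899$)
$A + V{\left(2128 \right)} = \frac{2349}{169} + 2128 = \frac{361981}{169}$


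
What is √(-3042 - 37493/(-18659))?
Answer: I*√1058397908915/18659 ≈ 55.136*I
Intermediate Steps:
√(-3042 - 37493/(-18659)) = √(-3042 - 37493*(-1/18659)) = √(-3042 + 37493/18659) = √(-56723185/18659) = I*√1058397908915/18659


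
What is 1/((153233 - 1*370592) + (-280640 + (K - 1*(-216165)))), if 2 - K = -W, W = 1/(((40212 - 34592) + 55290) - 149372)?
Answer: -88462/24931422385 ≈ -3.5482e-6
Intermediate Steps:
W = -1/88462 (W = 1/((5620 + 55290) - 149372) = 1/(60910 - 149372) = 1/(-88462) = -1/88462 ≈ -1.1304e-5)
K = 176923/88462 (K = 2 - (-1)*(-1)/88462 = 2 - 1*1/88462 = 2 - 1/88462 = 176923/88462 ≈ 2.0000)
1/((153233 - 1*370592) + (-280640 + (K - 1*(-216165)))) = 1/((153233 - 1*370592) + (-280640 + (176923/88462 - 1*(-216165)))) = 1/((153233 - 370592) + (-280640 + (176923/88462 + 216165))) = 1/(-217359 + (-280640 + 19122565153/88462)) = 1/(-217359 - 5703410527/88462) = 1/(-24931422385/88462) = -88462/24931422385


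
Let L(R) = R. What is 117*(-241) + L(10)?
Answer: -28187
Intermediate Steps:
117*(-241) + L(10) = 117*(-241) + 10 = -28197 + 10 = -28187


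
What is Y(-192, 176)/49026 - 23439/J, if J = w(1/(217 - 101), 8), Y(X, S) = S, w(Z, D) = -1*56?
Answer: 574565135/1372728 ≈ 418.56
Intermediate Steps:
w(Z, D) = -56
J = -56
Y(-192, 176)/49026 - 23439/J = 176/49026 - 23439/(-56) = 176*(1/49026) - 23439*(-1/56) = 88/24513 + 23439/56 = 574565135/1372728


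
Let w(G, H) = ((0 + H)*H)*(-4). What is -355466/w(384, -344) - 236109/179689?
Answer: -23943724211/42527355008 ≈ -0.56302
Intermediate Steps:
w(G, H) = -4*H² (w(G, H) = (H*H)*(-4) = H²*(-4) = -4*H²)
-355466/w(384, -344) - 236109/179689 = -355466/((-4*(-344)²)) - 236109/179689 = -355466/((-4*118336)) - 236109*1/179689 = -355466/(-473344) - 236109/179689 = -355466*(-1/473344) - 236109/179689 = 177733/236672 - 236109/179689 = -23943724211/42527355008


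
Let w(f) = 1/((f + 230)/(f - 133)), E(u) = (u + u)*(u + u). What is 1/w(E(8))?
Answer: 162/41 ≈ 3.9512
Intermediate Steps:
E(u) = 4*u² (E(u) = (2*u)*(2*u) = 4*u²)
w(f) = (-133 + f)/(230 + f) (w(f) = 1/((230 + f)/(-133 + f)) = (-133 + f)/(230 + f))
1/w(E(8)) = 1/((-133 + 4*8²)/(230 + 4*8²)) = 1/((-133 + 4*64)/(230 + 4*64)) = 1/((-133 + 256)/(230 + 256)) = 1/(123/486) = 1/((1/486)*123) = 1/(41/162) = 162/41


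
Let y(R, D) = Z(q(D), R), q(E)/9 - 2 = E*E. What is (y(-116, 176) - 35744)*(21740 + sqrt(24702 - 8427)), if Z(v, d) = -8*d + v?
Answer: 5304255640 + 1219930*sqrt(651) ≈ 5.3354e+9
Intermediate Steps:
q(E) = 18 + 9*E**2 (q(E) = 18 + 9*(E*E) = 18 + 9*E**2)
Z(v, d) = v - 8*d
y(R, D) = 18 - 8*R + 9*D**2 (y(R, D) = (18 + 9*D**2) - 8*R = 18 - 8*R + 9*D**2)
(y(-116, 176) - 35744)*(21740 + sqrt(24702 - 8427)) = ((18 - 8*(-116) + 9*176**2) - 35744)*(21740 + sqrt(24702 - 8427)) = ((18 + 928 + 9*30976) - 35744)*(21740 + sqrt(16275)) = ((18 + 928 + 278784) - 35744)*(21740 + 5*sqrt(651)) = (279730 - 35744)*(21740 + 5*sqrt(651)) = 243986*(21740 + 5*sqrt(651)) = 5304255640 + 1219930*sqrt(651)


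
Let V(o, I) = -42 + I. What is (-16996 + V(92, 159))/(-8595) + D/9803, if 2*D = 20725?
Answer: 509061049/168513570 ≈ 3.0209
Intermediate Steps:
D = 20725/2 (D = (1/2)*20725 = 20725/2 ≈ 10363.)
(-16996 + V(92, 159))/(-8595) + D/9803 = (-16996 + (-42 + 159))/(-8595) + (20725/2)/9803 = (-16996 + 117)*(-1/8595) + (20725/2)*(1/9803) = -16879*(-1/8595) + 20725/19606 = 16879/8595 + 20725/19606 = 509061049/168513570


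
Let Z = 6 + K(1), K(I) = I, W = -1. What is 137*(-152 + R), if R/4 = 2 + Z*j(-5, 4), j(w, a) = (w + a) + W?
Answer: -27400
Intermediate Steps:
Z = 7 (Z = 6 + 1 = 7)
j(w, a) = -1 + a + w (j(w, a) = (w + a) - 1 = (a + w) - 1 = -1 + a + w)
R = -48 (R = 4*(2 + 7*(-1 + 4 - 5)) = 4*(2 + 7*(-2)) = 4*(2 - 14) = 4*(-12) = -48)
137*(-152 + R) = 137*(-152 - 48) = 137*(-200) = -27400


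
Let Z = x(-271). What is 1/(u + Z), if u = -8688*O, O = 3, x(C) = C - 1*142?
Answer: -1/26477 ≈ -3.7769e-5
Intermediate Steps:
x(C) = -142 + C (x(C) = C - 142 = -142 + C)
Z = -413 (Z = -142 - 271 = -413)
u = -26064 (u = -8688*3 = -26064)
1/(u + Z) = 1/(-26064 - 413) = 1/(-26477) = -1/26477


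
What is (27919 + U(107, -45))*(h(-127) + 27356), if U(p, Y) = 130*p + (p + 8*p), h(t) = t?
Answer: 1165183368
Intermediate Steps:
U(p, Y) = 139*p (U(p, Y) = 130*p + 9*p = 139*p)
(27919 + U(107, -45))*(h(-127) + 27356) = (27919 + 139*107)*(-127 + 27356) = (27919 + 14873)*27229 = 42792*27229 = 1165183368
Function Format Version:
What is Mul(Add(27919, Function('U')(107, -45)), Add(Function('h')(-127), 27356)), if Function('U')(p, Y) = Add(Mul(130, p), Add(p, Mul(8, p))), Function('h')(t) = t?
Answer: 1165183368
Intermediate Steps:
Function('U')(p, Y) = Mul(139, p) (Function('U')(p, Y) = Add(Mul(130, p), Mul(9, p)) = Mul(139, p))
Mul(Add(27919, Function('U')(107, -45)), Add(Function('h')(-127), 27356)) = Mul(Add(27919, Mul(139, 107)), Add(-127, 27356)) = Mul(Add(27919, 14873), 27229) = Mul(42792, 27229) = 1165183368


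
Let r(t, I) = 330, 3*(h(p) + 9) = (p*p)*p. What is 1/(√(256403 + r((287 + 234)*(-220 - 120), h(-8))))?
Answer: √256733/256733 ≈ 0.0019736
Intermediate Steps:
h(p) = -9 + p³/3 (h(p) = -9 + ((p*p)*p)/3 = -9 + (p²*p)/3 = -9 + p³/3)
1/(√(256403 + r((287 + 234)*(-220 - 120), h(-8)))) = 1/(√(256403 + 330)) = 1/(√256733) = √256733/256733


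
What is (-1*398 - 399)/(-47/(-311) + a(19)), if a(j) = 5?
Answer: -247867/1602 ≈ -154.72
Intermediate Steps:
(-1*398 - 399)/(-47/(-311) + a(19)) = (-1*398 - 399)/(-47/(-311) + 5) = (-398 - 399)/(-47*(-1/311) + 5) = -797/(47/311 + 5) = -797/1602/311 = -797*311/1602 = -247867/1602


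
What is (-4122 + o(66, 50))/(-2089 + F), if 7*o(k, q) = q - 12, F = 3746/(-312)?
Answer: 4495296/2294299 ≈ 1.9593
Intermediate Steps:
F = -1873/156 (F = 3746*(-1/312) = -1873/156 ≈ -12.006)
o(k, q) = -12/7 + q/7 (o(k, q) = (q - 12)/7 = (-12 + q)/7 = -12/7 + q/7)
(-4122 + o(66, 50))/(-2089 + F) = (-4122 + (-12/7 + (⅐)*50))/(-2089 - 1873/156) = (-4122 + (-12/7 + 50/7))/(-327757/156) = (-4122 + 38/7)*(-156/327757) = -28816/7*(-156/327757) = 4495296/2294299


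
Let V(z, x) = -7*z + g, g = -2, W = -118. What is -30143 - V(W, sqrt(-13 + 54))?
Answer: -30967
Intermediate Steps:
V(z, x) = -2 - 7*z (V(z, x) = -7*z - 2 = -2 - 7*z)
-30143 - V(W, sqrt(-13 + 54)) = -30143 - (-2 - 7*(-118)) = -30143 - (-2 + 826) = -30143 - 1*824 = -30143 - 824 = -30967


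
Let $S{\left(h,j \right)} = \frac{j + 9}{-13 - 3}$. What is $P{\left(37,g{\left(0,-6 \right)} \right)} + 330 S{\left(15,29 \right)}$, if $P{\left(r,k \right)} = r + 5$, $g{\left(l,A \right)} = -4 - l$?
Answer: $- \frac{2967}{4} \approx -741.75$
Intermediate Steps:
$S{\left(h,j \right)} = - \frac{9}{16} - \frac{j}{16}$ ($S{\left(h,j \right)} = \frac{9 + j}{-16} = \left(9 + j\right) \left(- \frac{1}{16}\right) = - \frac{9}{16} - \frac{j}{16}$)
$P{\left(r,k \right)} = 5 + r$
$P{\left(37,g{\left(0,-6 \right)} \right)} + 330 S{\left(15,29 \right)} = \left(5 + 37\right) + 330 \left(- \frac{9}{16} - \frac{29}{16}\right) = 42 + 330 \left(- \frac{9}{16} - \frac{29}{16}\right) = 42 + 330 \left(- \frac{19}{8}\right) = 42 - \frac{3135}{4} = - \frac{2967}{4}$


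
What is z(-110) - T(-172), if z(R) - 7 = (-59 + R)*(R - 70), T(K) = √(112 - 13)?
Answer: 30427 - 3*√11 ≈ 30417.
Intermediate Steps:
T(K) = 3*√11 (T(K) = √99 = 3*√11)
z(R) = 7 + (-70 + R)*(-59 + R) (z(R) = 7 + (-59 + R)*(R - 70) = 7 + (-59 + R)*(-70 + R) = 7 + (-70 + R)*(-59 + R))
z(-110) - T(-172) = (4137 + (-110)² - 129*(-110)) - 3*√11 = (4137 + 12100 + 14190) - 3*√11 = 30427 - 3*√11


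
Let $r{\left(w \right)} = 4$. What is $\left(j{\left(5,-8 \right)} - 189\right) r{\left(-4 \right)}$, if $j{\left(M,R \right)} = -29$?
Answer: $-872$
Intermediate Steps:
$\left(j{\left(5,-8 \right)} - 189\right) r{\left(-4 \right)} = \left(-29 - 189\right) 4 = \left(-218\right) 4 = -872$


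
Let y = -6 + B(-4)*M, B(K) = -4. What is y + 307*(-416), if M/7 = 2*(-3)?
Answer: -127550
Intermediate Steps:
M = -42 (M = 7*(2*(-3)) = 7*(-6) = -42)
y = 162 (y = -6 - 4*(-42) = -6 + 168 = 162)
y + 307*(-416) = 162 + 307*(-416) = 162 - 127712 = -127550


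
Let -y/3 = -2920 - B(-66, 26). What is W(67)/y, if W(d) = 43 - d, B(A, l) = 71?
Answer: -8/2991 ≈ -0.0026747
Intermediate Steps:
y = 8973 (y = -3*(-2920 - 1*71) = -3*(-2920 - 71) = -3*(-2991) = 8973)
W(67)/y = (43 - 1*67)/8973 = (43 - 67)*(1/8973) = -24*1/8973 = -8/2991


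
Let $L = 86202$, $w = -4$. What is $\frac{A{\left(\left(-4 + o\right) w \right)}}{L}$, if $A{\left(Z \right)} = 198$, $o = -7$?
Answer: $\frac{11}{4789} \approx 0.0022969$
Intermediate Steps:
$\frac{A{\left(\left(-4 + o\right) w \right)}}{L} = \frac{198}{86202} = 198 \cdot \frac{1}{86202} = \frac{11}{4789}$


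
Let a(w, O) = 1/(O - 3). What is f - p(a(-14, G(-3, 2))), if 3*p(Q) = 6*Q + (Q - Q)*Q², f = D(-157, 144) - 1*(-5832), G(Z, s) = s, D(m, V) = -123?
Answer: 5711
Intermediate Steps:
a(w, O) = 1/(-3 + O)
f = 5709 (f = -123 - 1*(-5832) = -123 + 5832 = 5709)
p(Q) = 2*Q (p(Q) = (6*Q + (Q - Q)*Q²)/3 = (6*Q + 0*Q²)/3 = (6*Q + 0)/3 = (6*Q)/3 = 2*Q)
f - p(a(-14, G(-3, 2))) = 5709 - 2/(-3 + 2) = 5709 - 2/(-1) = 5709 - 2*(-1) = 5709 - 1*(-2) = 5709 + 2 = 5711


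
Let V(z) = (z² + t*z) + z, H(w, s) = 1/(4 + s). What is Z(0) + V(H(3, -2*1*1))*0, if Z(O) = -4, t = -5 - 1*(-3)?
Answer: -4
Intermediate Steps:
t = -2 (t = -5 + 3 = -2)
V(z) = z² - z (V(z) = (z² - 2*z) + z = z² - z)
Z(0) + V(H(3, -2*1*1))*0 = -4 + ((-1 + 1/(4 - 2*1*1))/(4 - 2*1*1))*0 = -4 + ((-1 + 1/(4 - 2*1))/(4 - 2*1))*0 = -4 + ((-1 + 1/(4 - 2))/(4 - 2))*0 = -4 + ((-1 + 1/2)/2)*0 = -4 + ((-1 + ½)/2)*0 = -4 + ((½)*(-½))*0 = -4 - ¼*0 = -4 + 0 = -4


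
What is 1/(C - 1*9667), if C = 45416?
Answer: 1/35749 ≈ 2.7973e-5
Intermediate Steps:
1/(C - 1*9667) = 1/(45416 - 1*9667) = 1/(45416 - 9667) = 1/35749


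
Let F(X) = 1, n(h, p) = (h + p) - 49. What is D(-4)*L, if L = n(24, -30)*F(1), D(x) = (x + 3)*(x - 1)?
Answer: -275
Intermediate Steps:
n(h, p) = -49 + h + p
D(x) = (-1 + x)*(3 + x) (D(x) = (3 + x)*(-1 + x) = (-1 + x)*(3 + x))
L = -55 (L = (-49 + 24 - 30)*1 = -55*1 = -55)
D(-4)*L = (-3 + (-4)² + 2*(-4))*(-55) = (-3 + 16 - 8)*(-55) = 5*(-55) = -275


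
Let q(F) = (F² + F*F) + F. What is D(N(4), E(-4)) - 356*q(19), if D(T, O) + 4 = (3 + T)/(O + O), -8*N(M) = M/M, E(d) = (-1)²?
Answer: -4220777/16 ≈ -2.6380e+5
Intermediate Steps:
E(d) = 1
q(F) = F + 2*F² (q(F) = (F² + F²) + F = 2*F² + F = F + 2*F²)
N(M) = -⅛ (N(M) = -M/(8*M) = -⅛*1 = -⅛)
D(T, O) = -4 + (3 + T)/(2*O) (D(T, O) = -4 + (3 + T)/(O + O) = -4 + (3 + T)/((2*O)) = -4 + (3 + T)*(1/(2*O)) = -4 + (3 + T)/(2*O))
D(N(4), E(-4)) - 356*q(19) = (½)*(3 - ⅛ - 8*1)/1 - 6764*(1 + 2*19) = (½)*1*(3 - ⅛ - 8) - 6764*(1 + 38) = (½)*1*(-41/8) - 6764*39 = -41/16 - 356*741 = -41/16 - 263796 = -4220777/16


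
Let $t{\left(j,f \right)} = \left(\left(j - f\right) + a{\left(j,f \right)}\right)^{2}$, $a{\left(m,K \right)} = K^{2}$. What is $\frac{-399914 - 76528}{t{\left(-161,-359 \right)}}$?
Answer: $- \frac{476442}{16661388241} \approx -2.8596 \cdot 10^{-5}$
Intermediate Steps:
$t{\left(j,f \right)} = \left(j + f^{2} - f\right)^{2}$ ($t{\left(j,f \right)} = \left(\left(j - f\right) + f^{2}\right)^{2} = \left(j + f^{2} - f\right)^{2}$)
$\frac{-399914 - 76528}{t{\left(-161,-359 \right)}} = \frac{-399914 - 76528}{\left(-161 + \left(-359\right)^{2} - -359\right)^{2}} = \frac{-399914 - 76528}{\left(-161 + 128881 + 359\right)^{2}} = - \frac{476442}{129079^{2}} = - \frac{476442}{16661388241}$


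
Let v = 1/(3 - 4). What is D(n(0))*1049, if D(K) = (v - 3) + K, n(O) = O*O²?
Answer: -4196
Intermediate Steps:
v = -1 (v = 1/(-1) = -1)
n(O) = O³
D(K) = -4 + K (D(K) = (-1 - 3) + K = -4 + K)
D(n(0))*1049 = (-4 + 0³)*1049 = (-4 + 0)*1049 = -4*1049 = -4196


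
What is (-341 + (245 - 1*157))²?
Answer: 64009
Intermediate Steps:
(-341 + (245 - 1*157))² = (-341 + (245 - 157))² = (-341 + 88)² = (-253)² = 64009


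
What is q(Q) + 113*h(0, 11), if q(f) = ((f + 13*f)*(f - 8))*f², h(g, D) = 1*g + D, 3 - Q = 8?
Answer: 23993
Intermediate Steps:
Q = -5 (Q = 3 - 1*8 = 3 - 8 = -5)
h(g, D) = D + g (h(g, D) = g + D = D + g)
q(f) = 14*f³*(-8 + f) (q(f) = ((14*f)*(-8 + f))*f² = (14*f*(-8 + f))*f² = 14*f³*(-8 + f))
q(Q) + 113*h(0, 11) = 14*(-5)³*(-8 - 5) + 113*(11 + 0) = 14*(-125)*(-13) + 113*11 = 22750 + 1243 = 23993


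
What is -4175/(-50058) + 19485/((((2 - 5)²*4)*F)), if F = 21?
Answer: 18121045/700812 ≈ 25.857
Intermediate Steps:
-4175/(-50058) + 19485/((((2 - 5)²*4)*F)) = -4175/(-50058) + 19485/((((2 - 5)²*4)*21)) = -4175*(-1/50058) + 19485/((((-3)²*4)*21)) = 4175/50058 + 19485/(((9*4)*21)) = 4175/50058 + 19485/((36*21)) = 4175/50058 + 19485/756 = 4175/50058 + 19485*(1/756) = 4175/50058 + 2165/84 = 18121045/700812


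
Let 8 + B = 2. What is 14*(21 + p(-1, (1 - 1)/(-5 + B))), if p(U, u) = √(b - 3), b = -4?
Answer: 294 + 14*I*√7 ≈ 294.0 + 37.041*I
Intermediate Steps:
B = -6 (B = -8 + 2 = -6)
p(U, u) = I*√7 (p(U, u) = √(-4 - 3) = √(-7) = I*√7)
14*(21 + p(-1, (1 - 1)/(-5 + B))) = 14*(21 + I*√7) = 294 + 14*I*√7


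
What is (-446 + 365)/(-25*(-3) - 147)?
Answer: 9/8 ≈ 1.1250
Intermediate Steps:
(-446 + 365)/(-25*(-3) - 147) = -81/(75 - 147) = -81/(-72) = -81*(-1/72) = 9/8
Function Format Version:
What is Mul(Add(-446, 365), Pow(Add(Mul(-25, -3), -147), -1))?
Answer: Rational(9, 8) ≈ 1.1250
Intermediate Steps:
Mul(Add(-446, 365), Pow(Add(Mul(-25, -3), -147), -1)) = Mul(-81, Pow(Add(75, -147), -1)) = Mul(-81, Pow(-72, -1)) = Mul(-81, Rational(-1, 72)) = Rational(9, 8)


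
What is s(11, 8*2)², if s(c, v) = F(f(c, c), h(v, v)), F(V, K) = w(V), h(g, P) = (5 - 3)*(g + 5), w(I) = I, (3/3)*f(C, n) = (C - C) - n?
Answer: 121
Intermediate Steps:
f(C, n) = -n (f(C, n) = (C - C) - n = 0 - n = -n)
h(g, P) = 10 + 2*g (h(g, P) = 2*(5 + g) = 10 + 2*g)
F(V, K) = V
s(c, v) = -c
s(11, 8*2)² = (-1*11)² = (-11)² = 121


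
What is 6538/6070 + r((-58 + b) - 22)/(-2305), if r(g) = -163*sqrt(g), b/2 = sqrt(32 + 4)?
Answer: 3269/3035 + 326*I*sqrt(17)/2305 ≈ 1.0771 + 0.58314*I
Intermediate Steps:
b = 12 (b = 2*sqrt(32 + 4) = 2*sqrt(36) = 2*6 = 12)
6538/6070 + r((-58 + b) - 22)/(-2305) = 6538/6070 - 163*sqrt((-58 + 12) - 22)/(-2305) = 6538*(1/6070) - 163*sqrt(-46 - 22)*(-1/2305) = 3269/3035 - 326*I*sqrt(17)*(-1/2305) = 3269/3035 + 326*I*sqrt(17)/2305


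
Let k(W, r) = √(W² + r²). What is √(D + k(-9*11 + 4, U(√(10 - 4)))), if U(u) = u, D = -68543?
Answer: √(-68543 + √9031) ≈ 261.63*I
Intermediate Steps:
√(D + k(-9*11 + 4, U(√(10 - 4)))) = √(-68543 + √((-9*11 + 4)² + (√(10 - 4))²)) = √(-68543 + √((-99 + 4)² + (√6)²)) = √(-68543 + √((-95)² + 6)) = √(-68543 + √(9025 + 6)) = √(-68543 + √9031)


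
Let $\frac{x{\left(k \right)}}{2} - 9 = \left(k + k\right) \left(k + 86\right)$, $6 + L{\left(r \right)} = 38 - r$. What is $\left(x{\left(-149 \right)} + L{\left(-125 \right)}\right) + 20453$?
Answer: $58176$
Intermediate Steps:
$L{\left(r \right)} = 32 - r$ ($L{\left(r \right)} = -6 - \left(-38 + r\right) = 32 - r$)
$x{\left(k \right)} = 18 + 4 k \left(86 + k\right)$ ($x{\left(k \right)} = 18 + 2 \left(k + k\right) \left(k + 86\right) = 18 + 2 \cdot 2 k \left(86 + k\right) = 18 + 4 k \left(86 + k\right)$)
$\left(x{\left(-149 \right)} + L{\left(-125 \right)}\right) + 20453 = \left(\left(18 + 4 \left(-149\right)^{2} + 344 \left(-149\right)\right) + \left(32 - -125\right)\right) + 20453 = \left(\left(18 + 4 \cdot 22201 - 51256\right) + \left(32 + 125\right)\right) + 20453 = \left(\left(18 + 88804 - 51256\right) + 157\right) + 20453 = \left(37566 + 157\right) + 20453 = 37723 + 20453 = 58176$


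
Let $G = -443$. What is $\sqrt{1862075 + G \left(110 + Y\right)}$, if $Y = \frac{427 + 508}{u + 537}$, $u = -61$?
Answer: $\frac{\sqrt{355245065}}{14} \approx 1346.3$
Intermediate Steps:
$Y = \frac{55}{28}$ ($Y = \frac{427 + 508}{-61 + 537} = \frac{935}{476} = 935 \cdot \frac{1}{476} = \frac{55}{28} \approx 1.9643$)
$\sqrt{1862075 + G \left(110 + Y\right)} = \sqrt{1862075 - 443 \left(110 + \frac{55}{28}\right)} = \sqrt{1862075 - \frac{1388805}{28}} = \sqrt{\frac{50749295}{28}} = \frac{\sqrt{355245065}}{14}$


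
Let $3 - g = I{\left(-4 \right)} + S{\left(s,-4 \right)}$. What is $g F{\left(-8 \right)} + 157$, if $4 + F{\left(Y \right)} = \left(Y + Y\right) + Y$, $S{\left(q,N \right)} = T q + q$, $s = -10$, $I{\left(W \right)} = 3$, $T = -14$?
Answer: $3797$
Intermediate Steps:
$S{\left(q,N \right)} = - 13 q$ ($S{\left(q,N \right)} = - 14 q + q = - 13 q$)
$g = -130$ ($g = 3 - \left(3 - -130\right) = 3 - \left(3 + 130\right) = 3 - 133 = -130$)
$F{\left(Y \right)} = -4 + 3 Y$ ($F{\left(Y \right)} = -4 + \left(\left(Y + Y\right) + Y\right) = -4 + \left(2 Y + Y\right) = -4 + 3 Y$)
$g F{\left(-8 \right)} + 157 = - 130 \left(-4 + 3 \left(-8\right)\right) + 157 = - 130 \left(-4 - 24\right) + 157 = \left(-130\right) \left(-28\right) + 157 = 3640 + 157 = 3797$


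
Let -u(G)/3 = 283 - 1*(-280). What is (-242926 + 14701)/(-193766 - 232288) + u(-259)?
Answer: -14105431/8354 ≈ -1688.5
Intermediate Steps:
u(G) = -1689 (u(G) = -3*(283 - 1*(-280)) = -3*(283 + 280) = -3*563 = -1689)
(-242926 + 14701)/(-193766 - 232288) + u(-259) = (-242926 + 14701)/(-193766 - 232288) - 1689 = -228225/(-426054) - 1689 = -228225*(-1/426054) - 1689 = 4475/8354 - 1689 = -14105431/8354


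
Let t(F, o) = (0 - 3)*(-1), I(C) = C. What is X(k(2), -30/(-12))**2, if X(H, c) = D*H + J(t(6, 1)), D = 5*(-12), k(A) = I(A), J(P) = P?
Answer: 13689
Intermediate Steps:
t(F, o) = 3 (t(F, o) = -3*(-1) = 3)
k(A) = A
D = -60
X(H, c) = 3 - 60*H (X(H, c) = -60*H + 3 = 3 - 60*H)
X(k(2), -30/(-12))**2 = (3 - 60*2)**2 = (3 - 120)**2 = (-117)**2 = 13689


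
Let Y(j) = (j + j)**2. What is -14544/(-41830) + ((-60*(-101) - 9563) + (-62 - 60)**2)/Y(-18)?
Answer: 247458127/27105840 ≈ 9.1293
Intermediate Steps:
Y(j) = 4*j**2 (Y(j) = (2*j)**2 = 4*j**2)
-14544/(-41830) + ((-60*(-101) - 9563) + (-62 - 60)**2)/Y(-18) = -14544/(-41830) + ((-60*(-101) - 9563) + (-62 - 60)**2)/((4*(-18)**2)) = -14544*(-1/41830) + ((6060 - 9563) + (-122)**2)/((4*324)) = 7272/20915 + (-3503 + 14884)/1296 = 7272/20915 + 11381*(1/1296) = 7272/20915 + 11381/1296 = 247458127/27105840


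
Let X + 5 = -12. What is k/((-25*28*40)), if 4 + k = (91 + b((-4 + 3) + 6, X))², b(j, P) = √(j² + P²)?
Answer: 1/7000 - (91 + √314)²/28000 ≈ -0.42200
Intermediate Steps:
X = -17 (X = -5 - 12 = -17)
b(j, P) = √(P² + j²)
k = -4 + (91 + √314)² (k = -4 + (91 + √((-17)² + ((-4 + 3) + 6)²))² = -4 + (91 + √(289 + (-1 + 6)²))² = -4 + (91 + √(289 + 5²))² = -4 + (91 + √(289 + 25))² = -4 + (91 + √314)² ≈ 11816.)
k/((-25*28*40)) = (8591 + 182*√314)/((-25*28*40)) = (8591 + 182*√314)/((-700*40)) = (8591 + 182*√314)/(-28000) = (8591 + 182*√314)*(-1/28000) = -8591/28000 - 13*√314/2000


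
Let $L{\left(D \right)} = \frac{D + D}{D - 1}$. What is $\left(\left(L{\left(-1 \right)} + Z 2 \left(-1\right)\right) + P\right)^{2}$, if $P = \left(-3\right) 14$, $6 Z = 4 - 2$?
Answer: $\frac{15625}{9} \approx 1736.1$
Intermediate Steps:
$Z = \frac{1}{3}$ ($Z = \frac{4 - 2}{6} = \frac{1}{6} \cdot 2 = \frac{1}{3} \approx 0.33333$)
$L{\left(D \right)} = \frac{2 D}{-1 + D}$
$P = -42$
$\left(\left(L{\left(-1 \right)} + Z 2 \left(-1\right)\right) + P\right)^{2} = \left(\left(2 \left(-1\right) \frac{1}{-1 - 1} + \frac{2 \left(-1\right)}{3}\right) - 42\right)^{2} = \left(\left(2 \left(-1\right) \frac{1}{-2} + \frac{1}{3} \left(-2\right)\right) - 42\right)^{2} = \left(\left(2 \left(-1\right) \left(- \frac{1}{2}\right) - \frac{2}{3}\right) - 42\right)^{2} = \left(\left(1 - \frac{2}{3}\right) - 42\right)^{2} = \left(\frac{1}{3} - 42\right)^{2} = \left(- \frac{125}{3}\right)^{2} = \frac{15625}{9}$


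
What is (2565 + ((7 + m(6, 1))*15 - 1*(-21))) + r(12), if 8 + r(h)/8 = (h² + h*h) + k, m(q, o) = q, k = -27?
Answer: 4805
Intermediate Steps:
r(h) = -280 + 16*h² (r(h) = -64 + 8*((h² + h*h) - 27) = -64 + 8*((h² + h²) - 27) = -64 + 8*(2*h² - 27) = -64 + 8*(-27 + 2*h²) = -64 + (-216 + 16*h²) = -280 + 16*h²)
(2565 + ((7 + m(6, 1))*15 - 1*(-21))) + r(12) = (2565 + ((7 + 6)*15 - 1*(-21))) + (-280 + 16*12²) = (2565 + (13*15 + 21)) + (-280 + 16*144) = (2565 + (195 + 21)) + (-280 + 2304) = (2565 + 216) + 2024 = 2781 + 2024 = 4805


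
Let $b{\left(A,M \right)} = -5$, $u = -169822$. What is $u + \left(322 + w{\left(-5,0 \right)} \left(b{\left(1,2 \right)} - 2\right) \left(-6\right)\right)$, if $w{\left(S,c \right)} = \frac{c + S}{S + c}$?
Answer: $-169458$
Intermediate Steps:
$w{\left(S,c \right)} = 1$ ($w{\left(S,c \right)} = \frac{S + c}{S + c} = 1$)
$u + \left(322 + w{\left(-5,0 \right)} \left(b{\left(1,2 \right)} - 2\right) \left(-6\right)\right) = -169822 + \left(322 + 1 \left(-5 - 2\right) \left(-6\right)\right) = -169822 + \left(322 + 1 \left(\left(-7\right) \left(-6\right)\right)\right) = -169822 + \left(322 + 1 \cdot 42\right) = -169822 + \left(322 + 42\right) = -169822 + 364 = -169458$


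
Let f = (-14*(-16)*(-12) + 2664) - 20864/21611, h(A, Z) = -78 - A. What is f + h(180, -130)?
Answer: -6115166/21611 ≈ -282.97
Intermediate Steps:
f = -539528/21611 (f = (224*(-12) + 2664) - 20864/21611 = (-2688 + 2664) - 1*20864/21611 = -24 - 20864/21611 = -539528/21611 ≈ -24.965)
f + h(180, -130) = -539528/21611 + (-78 - 1*180) = -539528/21611 + (-78 - 180) = -539528/21611 - 258 = -6115166/21611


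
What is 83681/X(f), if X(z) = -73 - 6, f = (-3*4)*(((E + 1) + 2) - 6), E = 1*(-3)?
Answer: -83681/79 ≈ -1059.3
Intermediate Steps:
E = -3
f = 72 (f = (-3*4)*(((-3 + 1) + 2) - 6) = -12*((-2 + 2) - 6) = -12*(0 - 6) = -12*(-6) = 72)
X(z) = -79
83681/X(f) = 83681/(-79) = 83681*(-1/79) = -83681/79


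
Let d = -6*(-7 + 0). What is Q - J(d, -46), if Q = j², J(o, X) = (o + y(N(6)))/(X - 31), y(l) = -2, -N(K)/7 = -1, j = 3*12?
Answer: 99832/77 ≈ 1296.5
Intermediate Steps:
j = 36
N(K) = 7 (N(K) = -7*(-1) = 7)
d = 42 (d = -6*(-7) = 42)
J(o, X) = (-2 + o)/(-31 + X) (J(o, X) = (o - 2)/(X - 31) = (-2 + o)/(-31 + X))
Q = 1296 (Q = 36² = 1296)
Q - J(d, -46) = 1296 - (-2 + 42)/(-31 - 46) = 1296 - 40/(-77) = 1296 - (-1)*40/77 = 1296 - 1*(-40/77) = 1296 + 40/77 = 99832/77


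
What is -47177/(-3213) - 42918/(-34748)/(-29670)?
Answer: 2961763663/201712140 ≈ 14.683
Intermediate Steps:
-47177/(-3213) - 42918/(-34748)/(-29670) = -47177*(-1/3213) - 42918*(-1/34748)*(-1/29670) = 47177/3213 + (21459/17374)*(-1/29670) = 47177/3213 - 311/7470820 = 2961763663/201712140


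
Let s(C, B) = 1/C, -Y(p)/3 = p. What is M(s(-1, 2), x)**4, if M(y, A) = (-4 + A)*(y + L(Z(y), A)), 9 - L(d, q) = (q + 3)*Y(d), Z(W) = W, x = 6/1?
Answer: 2085136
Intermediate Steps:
x = 6 (x = 6*1 = 6)
Y(p) = -3*p
L(d, q) = 9 + 3*d*(3 + q) (L(d, q) = 9 - (q + 3)*(-3*d) = 9 - (3 + q)*(-3*d) = 9 - (-3)*d*(3 + q) = 9 + 3*d*(3 + q))
M(y, A) = (-4 + A)*(9 + 10*y + 3*A*y) (M(y, A) = (-4 + A)*(y + (9 + 9*y + 3*y*A)) = (-4 + A)*(y + (9 + 9*y + 3*A*y)) = (-4 + A)*(9 + 10*y + 3*A*y))
M(s(-1, 2), x)**4 = (-36 - 40/(-1) + 9*6 - 2*6/(-1) + 3*6**2/(-1))**4 = (-36 - 40*(-1) + 54 - 2*6*(-1) + 3*(-1)*36)**4 = (-36 + 40 + 54 + 12 - 108)**4 = (-38)**4 = 2085136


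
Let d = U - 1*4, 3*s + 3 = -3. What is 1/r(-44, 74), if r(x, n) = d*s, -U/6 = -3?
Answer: -1/28 ≈ -0.035714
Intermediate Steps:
s = -2 (s = -1 + (⅓)*(-3) = -1 - 1 = -2)
U = 18 (U = -6*(-3) = 18)
d = 14 (d = 18 - 1*4 = 18 - 4 = 14)
r(x, n) = -28 (r(x, n) = 14*(-2) = -28)
1/r(-44, 74) = 1/(-28) = -1/28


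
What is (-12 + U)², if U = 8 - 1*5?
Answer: 81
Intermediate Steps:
U = 3 (U = 8 - 5 = 3)
(-12 + U)² = (-12 + 3)² = (-9)² = 81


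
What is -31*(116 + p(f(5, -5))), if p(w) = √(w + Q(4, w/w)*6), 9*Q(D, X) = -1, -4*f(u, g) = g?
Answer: -3596 - 31*√21/6 ≈ -3619.7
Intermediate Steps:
f(u, g) = -g/4
Q(D, X) = -⅑ (Q(D, X) = (⅑)*(-1) = -⅑)
p(w) = √(-⅔ + w) (p(w) = √(w - ⅑*6) = √(w - ⅔) = √(-⅔ + w))
-31*(116 + p(f(5, -5))) = -31*(116 + √(-6 + 9*(-¼*(-5)))/3) = -31*(116 + √(-6 + 9*(5/4))/3) = -31*(116 + √(-6 + 45/4)/3) = -31*(116 + √(21/4)/3) = -31*(116 + (√21/2)/3) = -31*(116 + √21/6) = -3596 - 31*√21/6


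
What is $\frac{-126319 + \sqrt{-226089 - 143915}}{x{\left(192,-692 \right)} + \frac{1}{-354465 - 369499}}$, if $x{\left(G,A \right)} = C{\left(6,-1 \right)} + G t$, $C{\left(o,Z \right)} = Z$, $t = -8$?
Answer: $\frac{91450408516}{1112732669} - \frac{1447928 i \sqrt{92501}}{1112732669} \approx 82.185 - 0.39576 i$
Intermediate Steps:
$x{\left(G,A \right)} = -1 - 8 G$ ($x{\left(G,A \right)} = -1 + G \left(-8\right) = -1 - 8 G$)
$\frac{-126319 + \sqrt{-226089 - 143915}}{x{\left(192,-692 \right)} + \frac{1}{-354465 - 369499}} = \frac{-126319 + \sqrt{-226089 - 143915}}{\left(-1 - 1536\right) + \frac{1}{-354465 - 369499}} = \frac{-126319 + \sqrt{-370004}}{\left(-1 - 1536\right) + \frac{1}{-723964}} = \frac{-126319 + 2 i \sqrt{92501}}{-1537 - \frac{1}{723964}} = \frac{-126319 + 2 i \sqrt{92501}}{- \frac{1112732669}{723964}} = \left(-126319 + 2 i \sqrt{92501}\right) \left(- \frac{723964}{1112732669}\right) = \frac{91450408516}{1112732669} - \frac{1447928 i \sqrt{92501}}{1112732669}$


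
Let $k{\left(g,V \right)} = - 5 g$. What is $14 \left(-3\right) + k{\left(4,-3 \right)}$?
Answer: $-62$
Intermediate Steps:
$14 \left(-3\right) + k{\left(4,-3 \right)} = 14 \left(-3\right) - 20 = -42 - 20 = -62$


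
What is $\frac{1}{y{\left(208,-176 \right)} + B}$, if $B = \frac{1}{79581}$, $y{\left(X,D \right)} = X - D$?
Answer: $\frac{79581}{30559105} \approx 0.0026042$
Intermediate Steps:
$B = \frac{1}{79581} \approx 1.2566 \cdot 10^{-5}$
$\frac{1}{y{\left(208,-176 \right)} + B} = \frac{1}{\left(208 - -176\right) + \frac{1}{79581}} = \frac{1}{\left(208 + 176\right) + \frac{1}{79581}} = \frac{1}{384 + \frac{1}{79581}} = \frac{1}{\frac{30559105}{79581}} = \frac{79581}{30559105}$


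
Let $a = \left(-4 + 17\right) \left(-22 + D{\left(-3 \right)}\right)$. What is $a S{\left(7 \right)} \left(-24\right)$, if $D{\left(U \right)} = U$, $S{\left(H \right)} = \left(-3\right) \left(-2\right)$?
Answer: $46800$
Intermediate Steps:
$S{\left(H \right)} = 6$
$a = -325$ ($a = \left(-4 + 17\right) \left(-22 - 3\right) = 13 \left(-25\right) = -325$)
$a S{\left(7 \right)} \left(-24\right) = \left(-325\right) 6 \left(-24\right) = \left(-1950\right) \left(-24\right) = 46800$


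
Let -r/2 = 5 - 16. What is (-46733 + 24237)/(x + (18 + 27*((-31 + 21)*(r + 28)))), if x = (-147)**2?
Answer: -22496/8127 ≈ -2.7681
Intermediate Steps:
r = 22 (r = -2*(5 - 16) = -2*(-11) = 22)
x = 21609
(-46733 + 24237)/(x + (18 + 27*((-31 + 21)*(r + 28)))) = (-46733 + 24237)/(21609 + (18 + 27*((-31 + 21)*(22 + 28)))) = -22496/(21609 + (18 + 27*(-10*50))) = -22496/(21609 + (18 + 27*(-500))) = -22496/(21609 + (18 - 13500)) = -22496/(21609 - 13482) = -22496/8127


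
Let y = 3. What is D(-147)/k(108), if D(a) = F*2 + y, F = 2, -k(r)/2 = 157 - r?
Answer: -1/14 ≈ -0.071429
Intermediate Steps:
k(r) = -314 + 2*r (k(r) = -2*(157 - r) = -314 + 2*r)
D(a) = 7 (D(a) = 2*2 + 3 = 4 + 3 = 7)
D(-147)/k(108) = 7/(-314 + 2*108) = 7/(-314 + 216) = 7/(-98) = 7*(-1/98) = -1/14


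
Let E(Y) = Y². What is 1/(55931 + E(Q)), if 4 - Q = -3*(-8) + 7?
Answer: 1/56660 ≈ 1.7649e-5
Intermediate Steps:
Q = -27 (Q = 4 - (-3*(-8) + 7) = 4 - (24 + 7) = 4 - 1*31 = 4 - 31 = -27)
1/(55931 + E(Q)) = 1/(55931 + (-27)²) = 1/(55931 + 729) = 1/56660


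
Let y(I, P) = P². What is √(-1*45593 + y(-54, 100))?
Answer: I*√35593 ≈ 188.66*I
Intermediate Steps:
√(-1*45593 + y(-54, 100)) = √(-1*45593 + 100²) = √(-45593 + 10000) = √(-35593) = I*√35593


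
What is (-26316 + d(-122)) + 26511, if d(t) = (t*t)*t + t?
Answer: -1815775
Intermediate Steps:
d(t) = t + t**3 (d(t) = t**2*t + t = t**3 + t = t + t**3)
(-26316 + d(-122)) + 26511 = (-26316 + (-122 + (-122)**3)) + 26511 = (-26316 + (-122 - 1815848)) + 26511 = (-26316 - 1815970) + 26511 = -1842286 + 26511 = -1815775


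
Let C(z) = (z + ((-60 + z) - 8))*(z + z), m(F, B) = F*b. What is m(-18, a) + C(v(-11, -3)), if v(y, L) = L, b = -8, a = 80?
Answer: 588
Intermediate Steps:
m(F, B) = -8*F (m(F, B) = F*(-8) = -8*F)
C(z) = 2*z*(-68 + 2*z) (C(z) = (z + (-68 + z))*(2*z) = (-68 + 2*z)*(2*z) = 2*z*(-68 + 2*z))
m(-18, a) + C(v(-11, -3)) = -8*(-18) + 4*(-3)*(-34 - 3) = 144 + 4*(-3)*(-37) = 144 + 444 = 588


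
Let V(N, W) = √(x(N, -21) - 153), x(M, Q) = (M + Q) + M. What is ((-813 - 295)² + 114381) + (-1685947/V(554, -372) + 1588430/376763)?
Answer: 505634488765/376763 - 1685947*√934/934 ≈ 1.2869e+6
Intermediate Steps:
x(M, Q) = Q + 2*M
V(N, W) = √(-174 + 2*N) (V(N, W) = √((-21 + 2*N) - 153) = √(-174 + 2*N))
((-813 - 295)² + 114381) + (-1685947/V(554, -372) + 1588430/376763) = ((-813 - 295)² + 114381) + (-1685947/√(-174 + 2*554) + 1588430/376763) = ((-1108)² + 114381) + (-1685947/√(-174 + 1108) + 1588430*(1/376763)) = (1227664 + 114381) + (-1685947*√934/934 + 1588430/376763) = 1342045 + (-1685947*√934/934 + 1588430/376763) = 1342045 + (1588430/376763 - 1685947*√934/934) = 505634488765/376763 - 1685947*√934/934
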